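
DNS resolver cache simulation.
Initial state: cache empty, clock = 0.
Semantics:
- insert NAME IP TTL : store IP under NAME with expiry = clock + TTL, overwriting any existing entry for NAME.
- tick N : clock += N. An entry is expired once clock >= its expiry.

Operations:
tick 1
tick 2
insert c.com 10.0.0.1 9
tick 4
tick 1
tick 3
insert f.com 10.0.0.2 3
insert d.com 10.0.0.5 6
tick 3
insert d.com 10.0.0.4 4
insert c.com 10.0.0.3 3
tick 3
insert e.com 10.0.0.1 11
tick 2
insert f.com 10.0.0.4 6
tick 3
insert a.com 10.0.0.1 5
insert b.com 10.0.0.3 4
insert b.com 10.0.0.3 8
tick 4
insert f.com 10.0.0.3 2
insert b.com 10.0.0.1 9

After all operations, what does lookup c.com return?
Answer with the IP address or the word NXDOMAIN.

Answer: NXDOMAIN

Derivation:
Op 1: tick 1 -> clock=1.
Op 2: tick 2 -> clock=3.
Op 3: insert c.com -> 10.0.0.1 (expiry=3+9=12). clock=3
Op 4: tick 4 -> clock=7.
Op 5: tick 1 -> clock=8.
Op 6: tick 3 -> clock=11.
Op 7: insert f.com -> 10.0.0.2 (expiry=11+3=14). clock=11
Op 8: insert d.com -> 10.0.0.5 (expiry=11+6=17). clock=11
Op 9: tick 3 -> clock=14. purged={c.com,f.com}
Op 10: insert d.com -> 10.0.0.4 (expiry=14+4=18). clock=14
Op 11: insert c.com -> 10.0.0.3 (expiry=14+3=17). clock=14
Op 12: tick 3 -> clock=17. purged={c.com}
Op 13: insert e.com -> 10.0.0.1 (expiry=17+11=28). clock=17
Op 14: tick 2 -> clock=19. purged={d.com}
Op 15: insert f.com -> 10.0.0.4 (expiry=19+6=25). clock=19
Op 16: tick 3 -> clock=22.
Op 17: insert a.com -> 10.0.0.1 (expiry=22+5=27). clock=22
Op 18: insert b.com -> 10.0.0.3 (expiry=22+4=26). clock=22
Op 19: insert b.com -> 10.0.0.3 (expiry=22+8=30). clock=22
Op 20: tick 4 -> clock=26. purged={f.com}
Op 21: insert f.com -> 10.0.0.3 (expiry=26+2=28). clock=26
Op 22: insert b.com -> 10.0.0.1 (expiry=26+9=35). clock=26
lookup c.com: not in cache (expired or never inserted)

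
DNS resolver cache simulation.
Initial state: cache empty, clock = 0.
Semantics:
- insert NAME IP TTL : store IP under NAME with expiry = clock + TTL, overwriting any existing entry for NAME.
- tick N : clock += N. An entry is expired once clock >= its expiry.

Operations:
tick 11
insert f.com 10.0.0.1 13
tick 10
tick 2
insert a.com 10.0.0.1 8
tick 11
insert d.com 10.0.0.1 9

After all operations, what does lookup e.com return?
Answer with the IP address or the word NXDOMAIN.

Answer: NXDOMAIN

Derivation:
Op 1: tick 11 -> clock=11.
Op 2: insert f.com -> 10.0.0.1 (expiry=11+13=24). clock=11
Op 3: tick 10 -> clock=21.
Op 4: tick 2 -> clock=23.
Op 5: insert a.com -> 10.0.0.1 (expiry=23+8=31). clock=23
Op 6: tick 11 -> clock=34. purged={a.com,f.com}
Op 7: insert d.com -> 10.0.0.1 (expiry=34+9=43). clock=34
lookup e.com: not in cache (expired or never inserted)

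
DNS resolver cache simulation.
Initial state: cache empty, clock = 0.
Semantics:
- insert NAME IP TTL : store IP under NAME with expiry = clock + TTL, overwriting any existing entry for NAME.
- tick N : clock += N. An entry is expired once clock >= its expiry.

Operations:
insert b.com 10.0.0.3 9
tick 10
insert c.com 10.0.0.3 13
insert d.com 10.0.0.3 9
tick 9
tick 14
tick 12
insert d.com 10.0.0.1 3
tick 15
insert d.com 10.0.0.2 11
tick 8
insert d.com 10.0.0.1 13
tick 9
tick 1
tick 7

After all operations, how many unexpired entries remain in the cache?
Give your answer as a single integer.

Op 1: insert b.com -> 10.0.0.3 (expiry=0+9=9). clock=0
Op 2: tick 10 -> clock=10. purged={b.com}
Op 3: insert c.com -> 10.0.0.3 (expiry=10+13=23). clock=10
Op 4: insert d.com -> 10.0.0.3 (expiry=10+9=19). clock=10
Op 5: tick 9 -> clock=19. purged={d.com}
Op 6: tick 14 -> clock=33. purged={c.com}
Op 7: tick 12 -> clock=45.
Op 8: insert d.com -> 10.0.0.1 (expiry=45+3=48). clock=45
Op 9: tick 15 -> clock=60. purged={d.com}
Op 10: insert d.com -> 10.0.0.2 (expiry=60+11=71). clock=60
Op 11: tick 8 -> clock=68.
Op 12: insert d.com -> 10.0.0.1 (expiry=68+13=81). clock=68
Op 13: tick 9 -> clock=77.
Op 14: tick 1 -> clock=78.
Op 15: tick 7 -> clock=85. purged={d.com}
Final cache (unexpired): {} -> size=0

Answer: 0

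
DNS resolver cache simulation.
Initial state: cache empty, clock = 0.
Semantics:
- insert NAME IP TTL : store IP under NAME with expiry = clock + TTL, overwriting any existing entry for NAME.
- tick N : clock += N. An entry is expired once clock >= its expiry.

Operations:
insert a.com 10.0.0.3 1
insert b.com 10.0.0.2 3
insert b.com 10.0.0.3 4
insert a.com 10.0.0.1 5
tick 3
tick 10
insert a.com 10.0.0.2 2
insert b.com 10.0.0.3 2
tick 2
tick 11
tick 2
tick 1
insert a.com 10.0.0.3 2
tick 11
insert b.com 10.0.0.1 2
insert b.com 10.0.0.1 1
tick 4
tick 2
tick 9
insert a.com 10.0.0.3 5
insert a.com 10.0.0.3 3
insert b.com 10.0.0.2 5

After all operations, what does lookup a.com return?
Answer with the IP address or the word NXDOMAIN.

Op 1: insert a.com -> 10.0.0.3 (expiry=0+1=1). clock=0
Op 2: insert b.com -> 10.0.0.2 (expiry=0+3=3). clock=0
Op 3: insert b.com -> 10.0.0.3 (expiry=0+4=4). clock=0
Op 4: insert a.com -> 10.0.0.1 (expiry=0+5=5). clock=0
Op 5: tick 3 -> clock=3.
Op 6: tick 10 -> clock=13. purged={a.com,b.com}
Op 7: insert a.com -> 10.0.0.2 (expiry=13+2=15). clock=13
Op 8: insert b.com -> 10.0.0.3 (expiry=13+2=15). clock=13
Op 9: tick 2 -> clock=15. purged={a.com,b.com}
Op 10: tick 11 -> clock=26.
Op 11: tick 2 -> clock=28.
Op 12: tick 1 -> clock=29.
Op 13: insert a.com -> 10.0.0.3 (expiry=29+2=31). clock=29
Op 14: tick 11 -> clock=40. purged={a.com}
Op 15: insert b.com -> 10.0.0.1 (expiry=40+2=42). clock=40
Op 16: insert b.com -> 10.0.0.1 (expiry=40+1=41). clock=40
Op 17: tick 4 -> clock=44. purged={b.com}
Op 18: tick 2 -> clock=46.
Op 19: tick 9 -> clock=55.
Op 20: insert a.com -> 10.0.0.3 (expiry=55+5=60). clock=55
Op 21: insert a.com -> 10.0.0.3 (expiry=55+3=58). clock=55
Op 22: insert b.com -> 10.0.0.2 (expiry=55+5=60). clock=55
lookup a.com: present, ip=10.0.0.3 expiry=58 > clock=55

Answer: 10.0.0.3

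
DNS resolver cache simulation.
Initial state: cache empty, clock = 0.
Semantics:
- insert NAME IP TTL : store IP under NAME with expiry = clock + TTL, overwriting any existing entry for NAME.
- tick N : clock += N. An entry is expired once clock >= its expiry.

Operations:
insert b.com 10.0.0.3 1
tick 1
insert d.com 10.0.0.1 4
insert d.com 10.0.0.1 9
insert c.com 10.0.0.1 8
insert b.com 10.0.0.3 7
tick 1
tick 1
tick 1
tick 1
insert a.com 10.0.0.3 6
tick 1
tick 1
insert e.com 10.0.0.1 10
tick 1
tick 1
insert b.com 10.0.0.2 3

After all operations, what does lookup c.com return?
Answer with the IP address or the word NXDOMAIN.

Op 1: insert b.com -> 10.0.0.3 (expiry=0+1=1). clock=0
Op 2: tick 1 -> clock=1. purged={b.com}
Op 3: insert d.com -> 10.0.0.1 (expiry=1+4=5). clock=1
Op 4: insert d.com -> 10.0.0.1 (expiry=1+9=10). clock=1
Op 5: insert c.com -> 10.0.0.1 (expiry=1+8=9). clock=1
Op 6: insert b.com -> 10.0.0.3 (expiry=1+7=8). clock=1
Op 7: tick 1 -> clock=2.
Op 8: tick 1 -> clock=3.
Op 9: tick 1 -> clock=4.
Op 10: tick 1 -> clock=5.
Op 11: insert a.com -> 10.0.0.3 (expiry=5+6=11). clock=5
Op 12: tick 1 -> clock=6.
Op 13: tick 1 -> clock=7.
Op 14: insert e.com -> 10.0.0.1 (expiry=7+10=17). clock=7
Op 15: tick 1 -> clock=8. purged={b.com}
Op 16: tick 1 -> clock=9. purged={c.com}
Op 17: insert b.com -> 10.0.0.2 (expiry=9+3=12). clock=9
lookup c.com: not in cache (expired or never inserted)

Answer: NXDOMAIN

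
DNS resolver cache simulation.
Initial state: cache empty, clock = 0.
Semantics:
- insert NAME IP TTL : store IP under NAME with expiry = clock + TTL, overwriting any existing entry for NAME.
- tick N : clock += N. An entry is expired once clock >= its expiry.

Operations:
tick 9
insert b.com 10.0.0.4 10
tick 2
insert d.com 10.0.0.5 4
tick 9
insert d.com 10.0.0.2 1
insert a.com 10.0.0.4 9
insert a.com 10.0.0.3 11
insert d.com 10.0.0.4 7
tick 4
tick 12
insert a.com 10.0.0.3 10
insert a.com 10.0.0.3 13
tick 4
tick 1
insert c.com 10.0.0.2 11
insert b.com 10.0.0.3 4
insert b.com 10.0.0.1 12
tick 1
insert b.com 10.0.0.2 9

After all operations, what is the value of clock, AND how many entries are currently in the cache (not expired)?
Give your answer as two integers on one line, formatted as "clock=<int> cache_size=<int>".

Answer: clock=42 cache_size=3

Derivation:
Op 1: tick 9 -> clock=9.
Op 2: insert b.com -> 10.0.0.4 (expiry=9+10=19). clock=9
Op 3: tick 2 -> clock=11.
Op 4: insert d.com -> 10.0.0.5 (expiry=11+4=15). clock=11
Op 5: tick 9 -> clock=20. purged={b.com,d.com}
Op 6: insert d.com -> 10.0.0.2 (expiry=20+1=21). clock=20
Op 7: insert a.com -> 10.0.0.4 (expiry=20+9=29). clock=20
Op 8: insert a.com -> 10.0.0.3 (expiry=20+11=31). clock=20
Op 9: insert d.com -> 10.0.0.4 (expiry=20+7=27). clock=20
Op 10: tick 4 -> clock=24.
Op 11: tick 12 -> clock=36. purged={a.com,d.com}
Op 12: insert a.com -> 10.0.0.3 (expiry=36+10=46). clock=36
Op 13: insert a.com -> 10.0.0.3 (expiry=36+13=49). clock=36
Op 14: tick 4 -> clock=40.
Op 15: tick 1 -> clock=41.
Op 16: insert c.com -> 10.0.0.2 (expiry=41+11=52). clock=41
Op 17: insert b.com -> 10.0.0.3 (expiry=41+4=45). clock=41
Op 18: insert b.com -> 10.0.0.1 (expiry=41+12=53). clock=41
Op 19: tick 1 -> clock=42.
Op 20: insert b.com -> 10.0.0.2 (expiry=42+9=51). clock=42
Final clock = 42
Final cache (unexpired): {a.com,b.com,c.com} -> size=3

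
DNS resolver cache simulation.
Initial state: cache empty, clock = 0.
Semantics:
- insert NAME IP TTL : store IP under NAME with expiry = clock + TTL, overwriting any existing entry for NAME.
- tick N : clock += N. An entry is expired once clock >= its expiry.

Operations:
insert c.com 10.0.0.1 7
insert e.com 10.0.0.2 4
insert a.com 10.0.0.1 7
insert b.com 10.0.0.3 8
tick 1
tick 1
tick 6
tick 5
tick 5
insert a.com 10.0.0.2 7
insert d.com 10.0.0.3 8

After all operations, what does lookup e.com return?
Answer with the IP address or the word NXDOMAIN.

Answer: NXDOMAIN

Derivation:
Op 1: insert c.com -> 10.0.0.1 (expiry=0+7=7). clock=0
Op 2: insert e.com -> 10.0.0.2 (expiry=0+4=4). clock=0
Op 3: insert a.com -> 10.0.0.1 (expiry=0+7=7). clock=0
Op 4: insert b.com -> 10.0.0.3 (expiry=0+8=8). clock=0
Op 5: tick 1 -> clock=1.
Op 6: tick 1 -> clock=2.
Op 7: tick 6 -> clock=8. purged={a.com,b.com,c.com,e.com}
Op 8: tick 5 -> clock=13.
Op 9: tick 5 -> clock=18.
Op 10: insert a.com -> 10.0.0.2 (expiry=18+7=25). clock=18
Op 11: insert d.com -> 10.0.0.3 (expiry=18+8=26). clock=18
lookup e.com: not in cache (expired or never inserted)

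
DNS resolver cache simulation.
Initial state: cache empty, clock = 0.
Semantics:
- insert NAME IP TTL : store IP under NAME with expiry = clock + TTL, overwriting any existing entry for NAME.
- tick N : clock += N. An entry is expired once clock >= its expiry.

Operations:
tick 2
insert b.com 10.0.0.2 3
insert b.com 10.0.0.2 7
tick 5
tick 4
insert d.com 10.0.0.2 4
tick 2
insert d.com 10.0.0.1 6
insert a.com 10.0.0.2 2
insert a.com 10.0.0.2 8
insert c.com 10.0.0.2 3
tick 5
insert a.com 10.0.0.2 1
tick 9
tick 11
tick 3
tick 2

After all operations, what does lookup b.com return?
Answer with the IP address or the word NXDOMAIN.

Answer: NXDOMAIN

Derivation:
Op 1: tick 2 -> clock=2.
Op 2: insert b.com -> 10.0.0.2 (expiry=2+3=5). clock=2
Op 3: insert b.com -> 10.0.0.2 (expiry=2+7=9). clock=2
Op 4: tick 5 -> clock=7.
Op 5: tick 4 -> clock=11. purged={b.com}
Op 6: insert d.com -> 10.0.0.2 (expiry=11+4=15). clock=11
Op 7: tick 2 -> clock=13.
Op 8: insert d.com -> 10.0.0.1 (expiry=13+6=19). clock=13
Op 9: insert a.com -> 10.0.0.2 (expiry=13+2=15). clock=13
Op 10: insert a.com -> 10.0.0.2 (expiry=13+8=21). clock=13
Op 11: insert c.com -> 10.0.0.2 (expiry=13+3=16). clock=13
Op 12: tick 5 -> clock=18. purged={c.com}
Op 13: insert a.com -> 10.0.0.2 (expiry=18+1=19). clock=18
Op 14: tick 9 -> clock=27. purged={a.com,d.com}
Op 15: tick 11 -> clock=38.
Op 16: tick 3 -> clock=41.
Op 17: tick 2 -> clock=43.
lookup b.com: not in cache (expired or never inserted)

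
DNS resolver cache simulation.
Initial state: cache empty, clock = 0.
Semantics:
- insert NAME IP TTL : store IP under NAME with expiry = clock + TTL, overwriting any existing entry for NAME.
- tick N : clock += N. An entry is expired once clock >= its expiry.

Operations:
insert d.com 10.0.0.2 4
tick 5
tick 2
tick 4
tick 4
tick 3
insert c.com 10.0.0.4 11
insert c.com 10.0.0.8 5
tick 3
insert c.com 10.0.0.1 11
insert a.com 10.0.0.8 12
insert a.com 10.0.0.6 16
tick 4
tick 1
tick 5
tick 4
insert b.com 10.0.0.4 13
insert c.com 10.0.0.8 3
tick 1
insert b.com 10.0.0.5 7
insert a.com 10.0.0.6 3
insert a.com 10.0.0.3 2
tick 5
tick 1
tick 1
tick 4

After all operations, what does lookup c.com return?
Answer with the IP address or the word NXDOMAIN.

Answer: NXDOMAIN

Derivation:
Op 1: insert d.com -> 10.0.0.2 (expiry=0+4=4). clock=0
Op 2: tick 5 -> clock=5. purged={d.com}
Op 3: tick 2 -> clock=7.
Op 4: tick 4 -> clock=11.
Op 5: tick 4 -> clock=15.
Op 6: tick 3 -> clock=18.
Op 7: insert c.com -> 10.0.0.4 (expiry=18+11=29). clock=18
Op 8: insert c.com -> 10.0.0.8 (expiry=18+5=23). clock=18
Op 9: tick 3 -> clock=21.
Op 10: insert c.com -> 10.0.0.1 (expiry=21+11=32). clock=21
Op 11: insert a.com -> 10.0.0.8 (expiry=21+12=33). clock=21
Op 12: insert a.com -> 10.0.0.6 (expiry=21+16=37). clock=21
Op 13: tick 4 -> clock=25.
Op 14: tick 1 -> clock=26.
Op 15: tick 5 -> clock=31.
Op 16: tick 4 -> clock=35. purged={c.com}
Op 17: insert b.com -> 10.0.0.4 (expiry=35+13=48). clock=35
Op 18: insert c.com -> 10.0.0.8 (expiry=35+3=38). clock=35
Op 19: tick 1 -> clock=36.
Op 20: insert b.com -> 10.0.0.5 (expiry=36+7=43). clock=36
Op 21: insert a.com -> 10.0.0.6 (expiry=36+3=39). clock=36
Op 22: insert a.com -> 10.0.0.3 (expiry=36+2=38). clock=36
Op 23: tick 5 -> clock=41. purged={a.com,c.com}
Op 24: tick 1 -> clock=42.
Op 25: tick 1 -> clock=43. purged={b.com}
Op 26: tick 4 -> clock=47.
lookup c.com: not in cache (expired or never inserted)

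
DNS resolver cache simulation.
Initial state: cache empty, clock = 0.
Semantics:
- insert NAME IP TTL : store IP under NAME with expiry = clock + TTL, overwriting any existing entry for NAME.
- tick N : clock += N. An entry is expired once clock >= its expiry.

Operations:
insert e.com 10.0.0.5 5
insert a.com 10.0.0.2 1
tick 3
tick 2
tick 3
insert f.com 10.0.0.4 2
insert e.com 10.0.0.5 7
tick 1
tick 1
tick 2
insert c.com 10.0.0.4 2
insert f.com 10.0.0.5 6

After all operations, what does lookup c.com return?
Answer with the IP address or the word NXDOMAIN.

Op 1: insert e.com -> 10.0.0.5 (expiry=0+5=5). clock=0
Op 2: insert a.com -> 10.0.0.2 (expiry=0+1=1). clock=0
Op 3: tick 3 -> clock=3. purged={a.com}
Op 4: tick 2 -> clock=5. purged={e.com}
Op 5: tick 3 -> clock=8.
Op 6: insert f.com -> 10.0.0.4 (expiry=8+2=10). clock=8
Op 7: insert e.com -> 10.0.0.5 (expiry=8+7=15). clock=8
Op 8: tick 1 -> clock=9.
Op 9: tick 1 -> clock=10. purged={f.com}
Op 10: tick 2 -> clock=12.
Op 11: insert c.com -> 10.0.0.4 (expiry=12+2=14). clock=12
Op 12: insert f.com -> 10.0.0.5 (expiry=12+6=18). clock=12
lookup c.com: present, ip=10.0.0.4 expiry=14 > clock=12

Answer: 10.0.0.4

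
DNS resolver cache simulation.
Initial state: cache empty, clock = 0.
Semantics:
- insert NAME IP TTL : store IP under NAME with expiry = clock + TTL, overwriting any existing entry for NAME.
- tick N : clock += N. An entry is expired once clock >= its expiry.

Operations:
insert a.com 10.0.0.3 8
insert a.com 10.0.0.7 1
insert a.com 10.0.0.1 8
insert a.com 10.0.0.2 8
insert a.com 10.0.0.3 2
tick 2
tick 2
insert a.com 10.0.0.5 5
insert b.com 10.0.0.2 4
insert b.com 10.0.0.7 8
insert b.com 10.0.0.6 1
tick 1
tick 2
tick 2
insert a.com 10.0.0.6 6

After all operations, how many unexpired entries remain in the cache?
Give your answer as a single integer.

Answer: 1

Derivation:
Op 1: insert a.com -> 10.0.0.3 (expiry=0+8=8). clock=0
Op 2: insert a.com -> 10.0.0.7 (expiry=0+1=1). clock=0
Op 3: insert a.com -> 10.0.0.1 (expiry=0+8=8). clock=0
Op 4: insert a.com -> 10.0.0.2 (expiry=0+8=8). clock=0
Op 5: insert a.com -> 10.0.0.3 (expiry=0+2=2). clock=0
Op 6: tick 2 -> clock=2. purged={a.com}
Op 7: tick 2 -> clock=4.
Op 8: insert a.com -> 10.0.0.5 (expiry=4+5=9). clock=4
Op 9: insert b.com -> 10.0.0.2 (expiry=4+4=8). clock=4
Op 10: insert b.com -> 10.0.0.7 (expiry=4+8=12). clock=4
Op 11: insert b.com -> 10.0.0.6 (expiry=4+1=5). clock=4
Op 12: tick 1 -> clock=5. purged={b.com}
Op 13: tick 2 -> clock=7.
Op 14: tick 2 -> clock=9. purged={a.com}
Op 15: insert a.com -> 10.0.0.6 (expiry=9+6=15). clock=9
Final cache (unexpired): {a.com} -> size=1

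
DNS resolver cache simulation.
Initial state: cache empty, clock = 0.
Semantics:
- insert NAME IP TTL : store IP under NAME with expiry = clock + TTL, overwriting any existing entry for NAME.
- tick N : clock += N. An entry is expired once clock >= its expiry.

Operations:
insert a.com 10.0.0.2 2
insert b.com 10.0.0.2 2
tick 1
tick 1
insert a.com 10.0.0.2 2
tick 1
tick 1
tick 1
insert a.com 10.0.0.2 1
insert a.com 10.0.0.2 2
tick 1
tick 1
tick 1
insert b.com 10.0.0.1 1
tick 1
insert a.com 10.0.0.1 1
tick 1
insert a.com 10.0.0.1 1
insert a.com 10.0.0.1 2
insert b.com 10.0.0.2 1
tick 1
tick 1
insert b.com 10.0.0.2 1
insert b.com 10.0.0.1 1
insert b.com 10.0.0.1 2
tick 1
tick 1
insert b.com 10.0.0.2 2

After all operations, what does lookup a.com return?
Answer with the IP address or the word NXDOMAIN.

Op 1: insert a.com -> 10.0.0.2 (expiry=0+2=2). clock=0
Op 2: insert b.com -> 10.0.0.2 (expiry=0+2=2). clock=0
Op 3: tick 1 -> clock=1.
Op 4: tick 1 -> clock=2. purged={a.com,b.com}
Op 5: insert a.com -> 10.0.0.2 (expiry=2+2=4). clock=2
Op 6: tick 1 -> clock=3.
Op 7: tick 1 -> clock=4. purged={a.com}
Op 8: tick 1 -> clock=5.
Op 9: insert a.com -> 10.0.0.2 (expiry=5+1=6). clock=5
Op 10: insert a.com -> 10.0.0.2 (expiry=5+2=7). clock=5
Op 11: tick 1 -> clock=6.
Op 12: tick 1 -> clock=7. purged={a.com}
Op 13: tick 1 -> clock=8.
Op 14: insert b.com -> 10.0.0.1 (expiry=8+1=9). clock=8
Op 15: tick 1 -> clock=9. purged={b.com}
Op 16: insert a.com -> 10.0.0.1 (expiry=9+1=10). clock=9
Op 17: tick 1 -> clock=10. purged={a.com}
Op 18: insert a.com -> 10.0.0.1 (expiry=10+1=11). clock=10
Op 19: insert a.com -> 10.0.0.1 (expiry=10+2=12). clock=10
Op 20: insert b.com -> 10.0.0.2 (expiry=10+1=11). clock=10
Op 21: tick 1 -> clock=11. purged={b.com}
Op 22: tick 1 -> clock=12. purged={a.com}
Op 23: insert b.com -> 10.0.0.2 (expiry=12+1=13). clock=12
Op 24: insert b.com -> 10.0.0.1 (expiry=12+1=13). clock=12
Op 25: insert b.com -> 10.0.0.1 (expiry=12+2=14). clock=12
Op 26: tick 1 -> clock=13.
Op 27: tick 1 -> clock=14. purged={b.com}
Op 28: insert b.com -> 10.0.0.2 (expiry=14+2=16). clock=14
lookup a.com: not in cache (expired or never inserted)

Answer: NXDOMAIN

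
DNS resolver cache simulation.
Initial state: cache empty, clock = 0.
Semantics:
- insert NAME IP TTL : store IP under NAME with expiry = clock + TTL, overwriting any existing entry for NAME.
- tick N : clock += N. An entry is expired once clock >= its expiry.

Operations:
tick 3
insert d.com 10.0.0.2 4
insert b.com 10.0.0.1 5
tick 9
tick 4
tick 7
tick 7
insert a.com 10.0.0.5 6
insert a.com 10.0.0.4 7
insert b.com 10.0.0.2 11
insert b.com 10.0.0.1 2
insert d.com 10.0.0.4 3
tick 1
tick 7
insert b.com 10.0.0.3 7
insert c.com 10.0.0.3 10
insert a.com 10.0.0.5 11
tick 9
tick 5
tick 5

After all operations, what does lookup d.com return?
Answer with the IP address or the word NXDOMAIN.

Answer: NXDOMAIN

Derivation:
Op 1: tick 3 -> clock=3.
Op 2: insert d.com -> 10.0.0.2 (expiry=3+4=7). clock=3
Op 3: insert b.com -> 10.0.0.1 (expiry=3+5=8). clock=3
Op 4: tick 9 -> clock=12. purged={b.com,d.com}
Op 5: tick 4 -> clock=16.
Op 6: tick 7 -> clock=23.
Op 7: tick 7 -> clock=30.
Op 8: insert a.com -> 10.0.0.5 (expiry=30+6=36). clock=30
Op 9: insert a.com -> 10.0.0.4 (expiry=30+7=37). clock=30
Op 10: insert b.com -> 10.0.0.2 (expiry=30+11=41). clock=30
Op 11: insert b.com -> 10.0.0.1 (expiry=30+2=32). clock=30
Op 12: insert d.com -> 10.0.0.4 (expiry=30+3=33). clock=30
Op 13: tick 1 -> clock=31.
Op 14: tick 7 -> clock=38. purged={a.com,b.com,d.com}
Op 15: insert b.com -> 10.0.0.3 (expiry=38+7=45). clock=38
Op 16: insert c.com -> 10.0.0.3 (expiry=38+10=48). clock=38
Op 17: insert a.com -> 10.0.0.5 (expiry=38+11=49). clock=38
Op 18: tick 9 -> clock=47. purged={b.com}
Op 19: tick 5 -> clock=52. purged={a.com,c.com}
Op 20: tick 5 -> clock=57.
lookup d.com: not in cache (expired or never inserted)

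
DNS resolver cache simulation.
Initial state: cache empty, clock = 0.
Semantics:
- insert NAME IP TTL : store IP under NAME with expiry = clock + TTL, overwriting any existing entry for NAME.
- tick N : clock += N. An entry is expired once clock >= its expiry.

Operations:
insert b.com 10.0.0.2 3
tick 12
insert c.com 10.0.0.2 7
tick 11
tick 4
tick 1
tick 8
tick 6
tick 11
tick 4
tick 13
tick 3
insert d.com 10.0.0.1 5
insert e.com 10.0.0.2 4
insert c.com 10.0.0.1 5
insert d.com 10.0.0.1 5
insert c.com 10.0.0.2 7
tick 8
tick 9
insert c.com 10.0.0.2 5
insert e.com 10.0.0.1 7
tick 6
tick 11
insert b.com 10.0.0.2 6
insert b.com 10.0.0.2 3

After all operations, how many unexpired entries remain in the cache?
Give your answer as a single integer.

Answer: 1

Derivation:
Op 1: insert b.com -> 10.0.0.2 (expiry=0+3=3). clock=0
Op 2: tick 12 -> clock=12. purged={b.com}
Op 3: insert c.com -> 10.0.0.2 (expiry=12+7=19). clock=12
Op 4: tick 11 -> clock=23. purged={c.com}
Op 5: tick 4 -> clock=27.
Op 6: tick 1 -> clock=28.
Op 7: tick 8 -> clock=36.
Op 8: tick 6 -> clock=42.
Op 9: tick 11 -> clock=53.
Op 10: tick 4 -> clock=57.
Op 11: tick 13 -> clock=70.
Op 12: tick 3 -> clock=73.
Op 13: insert d.com -> 10.0.0.1 (expiry=73+5=78). clock=73
Op 14: insert e.com -> 10.0.0.2 (expiry=73+4=77). clock=73
Op 15: insert c.com -> 10.0.0.1 (expiry=73+5=78). clock=73
Op 16: insert d.com -> 10.0.0.1 (expiry=73+5=78). clock=73
Op 17: insert c.com -> 10.0.0.2 (expiry=73+7=80). clock=73
Op 18: tick 8 -> clock=81. purged={c.com,d.com,e.com}
Op 19: tick 9 -> clock=90.
Op 20: insert c.com -> 10.0.0.2 (expiry=90+5=95). clock=90
Op 21: insert e.com -> 10.0.0.1 (expiry=90+7=97). clock=90
Op 22: tick 6 -> clock=96. purged={c.com}
Op 23: tick 11 -> clock=107. purged={e.com}
Op 24: insert b.com -> 10.0.0.2 (expiry=107+6=113). clock=107
Op 25: insert b.com -> 10.0.0.2 (expiry=107+3=110). clock=107
Final cache (unexpired): {b.com} -> size=1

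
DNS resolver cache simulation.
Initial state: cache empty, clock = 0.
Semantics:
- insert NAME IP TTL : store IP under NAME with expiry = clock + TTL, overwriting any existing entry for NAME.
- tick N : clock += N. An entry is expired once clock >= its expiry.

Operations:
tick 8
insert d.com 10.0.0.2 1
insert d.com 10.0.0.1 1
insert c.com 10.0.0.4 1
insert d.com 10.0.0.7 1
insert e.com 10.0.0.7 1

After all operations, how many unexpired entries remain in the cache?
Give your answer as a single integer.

Answer: 3

Derivation:
Op 1: tick 8 -> clock=8.
Op 2: insert d.com -> 10.0.0.2 (expiry=8+1=9). clock=8
Op 3: insert d.com -> 10.0.0.1 (expiry=8+1=9). clock=8
Op 4: insert c.com -> 10.0.0.4 (expiry=8+1=9). clock=8
Op 5: insert d.com -> 10.0.0.7 (expiry=8+1=9). clock=8
Op 6: insert e.com -> 10.0.0.7 (expiry=8+1=9). clock=8
Final cache (unexpired): {c.com,d.com,e.com} -> size=3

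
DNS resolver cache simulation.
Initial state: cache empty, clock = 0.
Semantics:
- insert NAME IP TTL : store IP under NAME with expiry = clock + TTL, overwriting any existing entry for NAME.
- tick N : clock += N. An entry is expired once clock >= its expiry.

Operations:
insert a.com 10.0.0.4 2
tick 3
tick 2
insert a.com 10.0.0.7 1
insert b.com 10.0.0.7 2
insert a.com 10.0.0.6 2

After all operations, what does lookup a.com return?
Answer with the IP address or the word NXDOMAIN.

Answer: 10.0.0.6

Derivation:
Op 1: insert a.com -> 10.0.0.4 (expiry=0+2=2). clock=0
Op 2: tick 3 -> clock=3. purged={a.com}
Op 3: tick 2 -> clock=5.
Op 4: insert a.com -> 10.0.0.7 (expiry=5+1=6). clock=5
Op 5: insert b.com -> 10.0.0.7 (expiry=5+2=7). clock=5
Op 6: insert a.com -> 10.0.0.6 (expiry=5+2=7). clock=5
lookup a.com: present, ip=10.0.0.6 expiry=7 > clock=5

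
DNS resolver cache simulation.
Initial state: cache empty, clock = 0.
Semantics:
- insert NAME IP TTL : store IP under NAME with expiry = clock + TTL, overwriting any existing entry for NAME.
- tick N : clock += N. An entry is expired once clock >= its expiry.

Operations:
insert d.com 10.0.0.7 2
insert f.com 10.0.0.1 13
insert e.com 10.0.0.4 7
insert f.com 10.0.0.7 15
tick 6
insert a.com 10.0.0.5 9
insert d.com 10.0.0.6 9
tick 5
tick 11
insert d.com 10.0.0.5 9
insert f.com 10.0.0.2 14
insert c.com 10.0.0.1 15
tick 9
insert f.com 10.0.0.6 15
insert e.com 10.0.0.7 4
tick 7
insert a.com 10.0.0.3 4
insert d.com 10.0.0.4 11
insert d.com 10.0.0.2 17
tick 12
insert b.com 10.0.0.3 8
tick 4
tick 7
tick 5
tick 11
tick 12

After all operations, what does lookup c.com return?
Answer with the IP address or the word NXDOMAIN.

Op 1: insert d.com -> 10.0.0.7 (expiry=0+2=2). clock=0
Op 2: insert f.com -> 10.0.0.1 (expiry=0+13=13). clock=0
Op 3: insert e.com -> 10.0.0.4 (expiry=0+7=7). clock=0
Op 4: insert f.com -> 10.0.0.7 (expiry=0+15=15). clock=0
Op 5: tick 6 -> clock=6. purged={d.com}
Op 6: insert a.com -> 10.0.0.5 (expiry=6+9=15). clock=6
Op 7: insert d.com -> 10.0.0.6 (expiry=6+9=15). clock=6
Op 8: tick 5 -> clock=11. purged={e.com}
Op 9: tick 11 -> clock=22. purged={a.com,d.com,f.com}
Op 10: insert d.com -> 10.0.0.5 (expiry=22+9=31). clock=22
Op 11: insert f.com -> 10.0.0.2 (expiry=22+14=36). clock=22
Op 12: insert c.com -> 10.0.0.1 (expiry=22+15=37). clock=22
Op 13: tick 9 -> clock=31. purged={d.com}
Op 14: insert f.com -> 10.0.0.6 (expiry=31+15=46). clock=31
Op 15: insert e.com -> 10.0.0.7 (expiry=31+4=35). clock=31
Op 16: tick 7 -> clock=38. purged={c.com,e.com}
Op 17: insert a.com -> 10.0.0.3 (expiry=38+4=42). clock=38
Op 18: insert d.com -> 10.0.0.4 (expiry=38+11=49). clock=38
Op 19: insert d.com -> 10.0.0.2 (expiry=38+17=55). clock=38
Op 20: tick 12 -> clock=50. purged={a.com,f.com}
Op 21: insert b.com -> 10.0.0.3 (expiry=50+8=58). clock=50
Op 22: tick 4 -> clock=54.
Op 23: tick 7 -> clock=61. purged={b.com,d.com}
Op 24: tick 5 -> clock=66.
Op 25: tick 11 -> clock=77.
Op 26: tick 12 -> clock=89.
lookup c.com: not in cache (expired or never inserted)

Answer: NXDOMAIN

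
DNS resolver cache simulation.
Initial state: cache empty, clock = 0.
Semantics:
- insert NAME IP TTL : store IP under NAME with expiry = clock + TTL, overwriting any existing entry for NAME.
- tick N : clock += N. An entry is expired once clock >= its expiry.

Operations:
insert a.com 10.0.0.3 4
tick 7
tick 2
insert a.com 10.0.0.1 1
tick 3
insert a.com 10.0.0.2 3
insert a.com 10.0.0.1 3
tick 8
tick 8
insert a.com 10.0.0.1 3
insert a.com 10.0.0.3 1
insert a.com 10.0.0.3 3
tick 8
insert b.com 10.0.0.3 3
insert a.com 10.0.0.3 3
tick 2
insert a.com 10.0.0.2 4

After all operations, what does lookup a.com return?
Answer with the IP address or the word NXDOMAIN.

Op 1: insert a.com -> 10.0.0.3 (expiry=0+4=4). clock=0
Op 2: tick 7 -> clock=7. purged={a.com}
Op 3: tick 2 -> clock=9.
Op 4: insert a.com -> 10.0.0.1 (expiry=9+1=10). clock=9
Op 5: tick 3 -> clock=12. purged={a.com}
Op 6: insert a.com -> 10.0.0.2 (expiry=12+3=15). clock=12
Op 7: insert a.com -> 10.0.0.1 (expiry=12+3=15). clock=12
Op 8: tick 8 -> clock=20. purged={a.com}
Op 9: tick 8 -> clock=28.
Op 10: insert a.com -> 10.0.0.1 (expiry=28+3=31). clock=28
Op 11: insert a.com -> 10.0.0.3 (expiry=28+1=29). clock=28
Op 12: insert a.com -> 10.0.0.3 (expiry=28+3=31). clock=28
Op 13: tick 8 -> clock=36. purged={a.com}
Op 14: insert b.com -> 10.0.0.3 (expiry=36+3=39). clock=36
Op 15: insert a.com -> 10.0.0.3 (expiry=36+3=39). clock=36
Op 16: tick 2 -> clock=38.
Op 17: insert a.com -> 10.0.0.2 (expiry=38+4=42). clock=38
lookup a.com: present, ip=10.0.0.2 expiry=42 > clock=38

Answer: 10.0.0.2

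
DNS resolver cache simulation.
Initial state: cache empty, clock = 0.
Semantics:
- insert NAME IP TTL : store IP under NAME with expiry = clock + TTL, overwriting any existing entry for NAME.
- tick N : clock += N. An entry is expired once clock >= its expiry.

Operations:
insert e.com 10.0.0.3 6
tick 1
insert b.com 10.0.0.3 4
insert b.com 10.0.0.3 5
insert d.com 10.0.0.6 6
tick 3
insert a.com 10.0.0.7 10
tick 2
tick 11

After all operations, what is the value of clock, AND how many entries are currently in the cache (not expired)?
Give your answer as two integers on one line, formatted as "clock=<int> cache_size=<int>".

Answer: clock=17 cache_size=0

Derivation:
Op 1: insert e.com -> 10.0.0.3 (expiry=0+6=6). clock=0
Op 2: tick 1 -> clock=1.
Op 3: insert b.com -> 10.0.0.3 (expiry=1+4=5). clock=1
Op 4: insert b.com -> 10.0.0.3 (expiry=1+5=6). clock=1
Op 5: insert d.com -> 10.0.0.6 (expiry=1+6=7). clock=1
Op 6: tick 3 -> clock=4.
Op 7: insert a.com -> 10.0.0.7 (expiry=4+10=14). clock=4
Op 8: tick 2 -> clock=6. purged={b.com,e.com}
Op 9: tick 11 -> clock=17. purged={a.com,d.com}
Final clock = 17
Final cache (unexpired): {} -> size=0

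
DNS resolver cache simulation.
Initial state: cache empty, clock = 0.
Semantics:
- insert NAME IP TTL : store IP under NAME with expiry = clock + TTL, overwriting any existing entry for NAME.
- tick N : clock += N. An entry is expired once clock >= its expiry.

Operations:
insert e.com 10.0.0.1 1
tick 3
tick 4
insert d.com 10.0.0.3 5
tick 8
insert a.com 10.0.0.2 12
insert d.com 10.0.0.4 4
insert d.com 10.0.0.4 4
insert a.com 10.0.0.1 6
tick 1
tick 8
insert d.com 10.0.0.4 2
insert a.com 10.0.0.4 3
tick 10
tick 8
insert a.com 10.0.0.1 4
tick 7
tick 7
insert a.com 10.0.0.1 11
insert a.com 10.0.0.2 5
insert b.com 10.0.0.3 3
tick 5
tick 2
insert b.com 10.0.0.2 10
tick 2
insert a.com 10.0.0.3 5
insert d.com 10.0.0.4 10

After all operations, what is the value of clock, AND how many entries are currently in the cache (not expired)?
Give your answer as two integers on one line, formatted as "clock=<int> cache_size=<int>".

Op 1: insert e.com -> 10.0.0.1 (expiry=0+1=1). clock=0
Op 2: tick 3 -> clock=3. purged={e.com}
Op 3: tick 4 -> clock=7.
Op 4: insert d.com -> 10.0.0.3 (expiry=7+5=12). clock=7
Op 5: tick 8 -> clock=15. purged={d.com}
Op 6: insert a.com -> 10.0.0.2 (expiry=15+12=27). clock=15
Op 7: insert d.com -> 10.0.0.4 (expiry=15+4=19). clock=15
Op 8: insert d.com -> 10.0.0.4 (expiry=15+4=19). clock=15
Op 9: insert a.com -> 10.0.0.1 (expiry=15+6=21). clock=15
Op 10: tick 1 -> clock=16.
Op 11: tick 8 -> clock=24. purged={a.com,d.com}
Op 12: insert d.com -> 10.0.0.4 (expiry=24+2=26). clock=24
Op 13: insert a.com -> 10.0.0.4 (expiry=24+3=27). clock=24
Op 14: tick 10 -> clock=34. purged={a.com,d.com}
Op 15: tick 8 -> clock=42.
Op 16: insert a.com -> 10.0.0.1 (expiry=42+4=46). clock=42
Op 17: tick 7 -> clock=49. purged={a.com}
Op 18: tick 7 -> clock=56.
Op 19: insert a.com -> 10.0.0.1 (expiry=56+11=67). clock=56
Op 20: insert a.com -> 10.0.0.2 (expiry=56+5=61). clock=56
Op 21: insert b.com -> 10.0.0.3 (expiry=56+3=59). clock=56
Op 22: tick 5 -> clock=61. purged={a.com,b.com}
Op 23: tick 2 -> clock=63.
Op 24: insert b.com -> 10.0.0.2 (expiry=63+10=73). clock=63
Op 25: tick 2 -> clock=65.
Op 26: insert a.com -> 10.0.0.3 (expiry=65+5=70). clock=65
Op 27: insert d.com -> 10.0.0.4 (expiry=65+10=75). clock=65
Final clock = 65
Final cache (unexpired): {a.com,b.com,d.com} -> size=3

Answer: clock=65 cache_size=3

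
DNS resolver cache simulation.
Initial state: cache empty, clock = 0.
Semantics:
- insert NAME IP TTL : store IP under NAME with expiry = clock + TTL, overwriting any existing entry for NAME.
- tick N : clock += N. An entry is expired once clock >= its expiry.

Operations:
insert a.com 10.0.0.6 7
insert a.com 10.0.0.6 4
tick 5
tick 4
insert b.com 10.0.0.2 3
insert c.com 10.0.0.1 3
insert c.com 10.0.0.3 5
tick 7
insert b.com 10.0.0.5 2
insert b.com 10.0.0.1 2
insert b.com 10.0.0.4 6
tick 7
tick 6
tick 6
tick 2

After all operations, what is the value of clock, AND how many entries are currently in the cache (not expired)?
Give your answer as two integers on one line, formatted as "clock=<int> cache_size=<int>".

Answer: clock=37 cache_size=0

Derivation:
Op 1: insert a.com -> 10.0.0.6 (expiry=0+7=7). clock=0
Op 2: insert a.com -> 10.0.0.6 (expiry=0+4=4). clock=0
Op 3: tick 5 -> clock=5. purged={a.com}
Op 4: tick 4 -> clock=9.
Op 5: insert b.com -> 10.0.0.2 (expiry=9+3=12). clock=9
Op 6: insert c.com -> 10.0.0.1 (expiry=9+3=12). clock=9
Op 7: insert c.com -> 10.0.0.3 (expiry=9+5=14). clock=9
Op 8: tick 7 -> clock=16. purged={b.com,c.com}
Op 9: insert b.com -> 10.0.0.5 (expiry=16+2=18). clock=16
Op 10: insert b.com -> 10.0.0.1 (expiry=16+2=18). clock=16
Op 11: insert b.com -> 10.0.0.4 (expiry=16+6=22). clock=16
Op 12: tick 7 -> clock=23. purged={b.com}
Op 13: tick 6 -> clock=29.
Op 14: tick 6 -> clock=35.
Op 15: tick 2 -> clock=37.
Final clock = 37
Final cache (unexpired): {} -> size=0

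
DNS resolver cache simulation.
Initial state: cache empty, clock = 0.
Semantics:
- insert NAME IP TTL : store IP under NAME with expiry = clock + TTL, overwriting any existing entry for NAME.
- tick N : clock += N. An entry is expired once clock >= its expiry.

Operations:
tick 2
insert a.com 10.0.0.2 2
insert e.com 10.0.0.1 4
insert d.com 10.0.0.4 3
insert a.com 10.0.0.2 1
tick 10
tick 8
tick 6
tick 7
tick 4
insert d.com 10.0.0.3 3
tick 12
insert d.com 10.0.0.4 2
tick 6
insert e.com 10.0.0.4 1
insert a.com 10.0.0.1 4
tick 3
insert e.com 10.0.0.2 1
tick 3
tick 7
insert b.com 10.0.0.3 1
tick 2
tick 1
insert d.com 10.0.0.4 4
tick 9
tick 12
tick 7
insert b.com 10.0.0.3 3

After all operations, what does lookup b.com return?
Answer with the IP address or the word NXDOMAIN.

Op 1: tick 2 -> clock=2.
Op 2: insert a.com -> 10.0.0.2 (expiry=2+2=4). clock=2
Op 3: insert e.com -> 10.0.0.1 (expiry=2+4=6). clock=2
Op 4: insert d.com -> 10.0.0.4 (expiry=2+3=5). clock=2
Op 5: insert a.com -> 10.0.0.2 (expiry=2+1=3). clock=2
Op 6: tick 10 -> clock=12. purged={a.com,d.com,e.com}
Op 7: tick 8 -> clock=20.
Op 8: tick 6 -> clock=26.
Op 9: tick 7 -> clock=33.
Op 10: tick 4 -> clock=37.
Op 11: insert d.com -> 10.0.0.3 (expiry=37+3=40). clock=37
Op 12: tick 12 -> clock=49. purged={d.com}
Op 13: insert d.com -> 10.0.0.4 (expiry=49+2=51). clock=49
Op 14: tick 6 -> clock=55. purged={d.com}
Op 15: insert e.com -> 10.0.0.4 (expiry=55+1=56). clock=55
Op 16: insert a.com -> 10.0.0.1 (expiry=55+4=59). clock=55
Op 17: tick 3 -> clock=58. purged={e.com}
Op 18: insert e.com -> 10.0.0.2 (expiry=58+1=59). clock=58
Op 19: tick 3 -> clock=61. purged={a.com,e.com}
Op 20: tick 7 -> clock=68.
Op 21: insert b.com -> 10.0.0.3 (expiry=68+1=69). clock=68
Op 22: tick 2 -> clock=70. purged={b.com}
Op 23: tick 1 -> clock=71.
Op 24: insert d.com -> 10.0.0.4 (expiry=71+4=75). clock=71
Op 25: tick 9 -> clock=80. purged={d.com}
Op 26: tick 12 -> clock=92.
Op 27: tick 7 -> clock=99.
Op 28: insert b.com -> 10.0.0.3 (expiry=99+3=102). clock=99
lookup b.com: present, ip=10.0.0.3 expiry=102 > clock=99

Answer: 10.0.0.3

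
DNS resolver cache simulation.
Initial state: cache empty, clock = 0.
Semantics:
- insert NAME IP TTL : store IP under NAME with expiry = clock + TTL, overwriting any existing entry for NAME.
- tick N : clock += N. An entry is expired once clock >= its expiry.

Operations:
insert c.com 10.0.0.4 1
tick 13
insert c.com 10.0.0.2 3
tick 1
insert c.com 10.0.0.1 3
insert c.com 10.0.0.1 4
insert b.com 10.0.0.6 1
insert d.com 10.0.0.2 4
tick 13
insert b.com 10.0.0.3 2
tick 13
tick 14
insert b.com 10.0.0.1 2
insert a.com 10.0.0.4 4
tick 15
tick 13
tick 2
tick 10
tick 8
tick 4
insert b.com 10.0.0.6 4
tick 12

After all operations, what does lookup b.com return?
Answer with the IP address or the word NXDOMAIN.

Answer: NXDOMAIN

Derivation:
Op 1: insert c.com -> 10.0.0.4 (expiry=0+1=1). clock=0
Op 2: tick 13 -> clock=13. purged={c.com}
Op 3: insert c.com -> 10.0.0.2 (expiry=13+3=16). clock=13
Op 4: tick 1 -> clock=14.
Op 5: insert c.com -> 10.0.0.1 (expiry=14+3=17). clock=14
Op 6: insert c.com -> 10.0.0.1 (expiry=14+4=18). clock=14
Op 7: insert b.com -> 10.0.0.6 (expiry=14+1=15). clock=14
Op 8: insert d.com -> 10.0.0.2 (expiry=14+4=18). clock=14
Op 9: tick 13 -> clock=27. purged={b.com,c.com,d.com}
Op 10: insert b.com -> 10.0.0.3 (expiry=27+2=29). clock=27
Op 11: tick 13 -> clock=40. purged={b.com}
Op 12: tick 14 -> clock=54.
Op 13: insert b.com -> 10.0.0.1 (expiry=54+2=56). clock=54
Op 14: insert a.com -> 10.0.0.4 (expiry=54+4=58). clock=54
Op 15: tick 15 -> clock=69. purged={a.com,b.com}
Op 16: tick 13 -> clock=82.
Op 17: tick 2 -> clock=84.
Op 18: tick 10 -> clock=94.
Op 19: tick 8 -> clock=102.
Op 20: tick 4 -> clock=106.
Op 21: insert b.com -> 10.0.0.6 (expiry=106+4=110). clock=106
Op 22: tick 12 -> clock=118. purged={b.com}
lookup b.com: not in cache (expired or never inserted)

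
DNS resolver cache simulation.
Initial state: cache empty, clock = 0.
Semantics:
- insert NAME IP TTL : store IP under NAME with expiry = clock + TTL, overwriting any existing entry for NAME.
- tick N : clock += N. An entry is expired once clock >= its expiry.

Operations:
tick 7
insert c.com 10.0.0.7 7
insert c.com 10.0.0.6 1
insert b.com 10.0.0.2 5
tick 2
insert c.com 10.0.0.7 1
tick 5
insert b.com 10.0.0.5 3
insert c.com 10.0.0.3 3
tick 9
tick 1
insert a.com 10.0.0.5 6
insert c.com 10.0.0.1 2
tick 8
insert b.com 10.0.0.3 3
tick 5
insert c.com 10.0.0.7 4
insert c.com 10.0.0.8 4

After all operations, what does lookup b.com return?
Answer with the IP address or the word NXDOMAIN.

Answer: NXDOMAIN

Derivation:
Op 1: tick 7 -> clock=7.
Op 2: insert c.com -> 10.0.0.7 (expiry=7+7=14). clock=7
Op 3: insert c.com -> 10.0.0.6 (expiry=7+1=8). clock=7
Op 4: insert b.com -> 10.0.0.2 (expiry=7+5=12). clock=7
Op 5: tick 2 -> clock=9. purged={c.com}
Op 6: insert c.com -> 10.0.0.7 (expiry=9+1=10). clock=9
Op 7: tick 5 -> clock=14. purged={b.com,c.com}
Op 8: insert b.com -> 10.0.0.5 (expiry=14+3=17). clock=14
Op 9: insert c.com -> 10.0.0.3 (expiry=14+3=17). clock=14
Op 10: tick 9 -> clock=23. purged={b.com,c.com}
Op 11: tick 1 -> clock=24.
Op 12: insert a.com -> 10.0.0.5 (expiry=24+6=30). clock=24
Op 13: insert c.com -> 10.0.0.1 (expiry=24+2=26). clock=24
Op 14: tick 8 -> clock=32. purged={a.com,c.com}
Op 15: insert b.com -> 10.0.0.3 (expiry=32+3=35). clock=32
Op 16: tick 5 -> clock=37. purged={b.com}
Op 17: insert c.com -> 10.0.0.7 (expiry=37+4=41). clock=37
Op 18: insert c.com -> 10.0.0.8 (expiry=37+4=41). clock=37
lookup b.com: not in cache (expired or never inserted)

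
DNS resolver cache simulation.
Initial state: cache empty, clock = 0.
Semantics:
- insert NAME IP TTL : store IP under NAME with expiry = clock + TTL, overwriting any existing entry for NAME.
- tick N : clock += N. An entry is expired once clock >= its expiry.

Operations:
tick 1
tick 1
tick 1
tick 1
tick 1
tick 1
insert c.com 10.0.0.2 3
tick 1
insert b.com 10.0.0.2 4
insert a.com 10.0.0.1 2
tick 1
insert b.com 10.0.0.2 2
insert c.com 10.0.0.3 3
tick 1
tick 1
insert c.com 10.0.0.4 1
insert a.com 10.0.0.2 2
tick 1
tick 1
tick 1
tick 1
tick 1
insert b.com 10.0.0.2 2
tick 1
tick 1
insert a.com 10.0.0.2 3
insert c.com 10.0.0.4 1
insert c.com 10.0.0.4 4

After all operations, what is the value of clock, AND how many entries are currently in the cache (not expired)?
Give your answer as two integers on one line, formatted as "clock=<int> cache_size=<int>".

Op 1: tick 1 -> clock=1.
Op 2: tick 1 -> clock=2.
Op 3: tick 1 -> clock=3.
Op 4: tick 1 -> clock=4.
Op 5: tick 1 -> clock=5.
Op 6: tick 1 -> clock=6.
Op 7: insert c.com -> 10.0.0.2 (expiry=6+3=9). clock=6
Op 8: tick 1 -> clock=7.
Op 9: insert b.com -> 10.0.0.2 (expiry=7+4=11). clock=7
Op 10: insert a.com -> 10.0.0.1 (expiry=7+2=9). clock=7
Op 11: tick 1 -> clock=8.
Op 12: insert b.com -> 10.0.0.2 (expiry=8+2=10). clock=8
Op 13: insert c.com -> 10.0.0.3 (expiry=8+3=11). clock=8
Op 14: tick 1 -> clock=9. purged={a.com}
Op 15: tick 1 -> clock=10. purged={b.com}
Op 16: insert c.com -> 10.0.0.4 (expiry=10+1=11). clock=10
Op 17: insert a.com -> 10.0.0.2 (expiry=10+2=12). clock=10
Op 18: tick 1 -> clock=11. purged={c.com}
Op 19: tick 1 -> clock=12. purged={a.com}
Op 20: tick 1 -> clock=13.
Op 21: tick 1 -> clock=14.
Op 22: tick 1 -> clock=15.
Op 23: insert b.com -> 10.0.0.2 (expiry=15+2=17). clock=15
Op 24: tick 1 -> clock=16.
Op 25: tick 1 -> clock=17. purged={b.com}
Op 26: insert a.com -> 10.0.0.2 (expiry=17+3=20). clock=17
Op 27: insert c.com -> 10.0.0.4 (expiry=17+1=18). clock=17
Op 28: insert c.com -> 10.0.0.4 (expiry=17+4=21). clock=17
Final clock = 17
Final cache (unexpired): {a.com,c.com} -> size=2

Answer: clock=17 cache_size=2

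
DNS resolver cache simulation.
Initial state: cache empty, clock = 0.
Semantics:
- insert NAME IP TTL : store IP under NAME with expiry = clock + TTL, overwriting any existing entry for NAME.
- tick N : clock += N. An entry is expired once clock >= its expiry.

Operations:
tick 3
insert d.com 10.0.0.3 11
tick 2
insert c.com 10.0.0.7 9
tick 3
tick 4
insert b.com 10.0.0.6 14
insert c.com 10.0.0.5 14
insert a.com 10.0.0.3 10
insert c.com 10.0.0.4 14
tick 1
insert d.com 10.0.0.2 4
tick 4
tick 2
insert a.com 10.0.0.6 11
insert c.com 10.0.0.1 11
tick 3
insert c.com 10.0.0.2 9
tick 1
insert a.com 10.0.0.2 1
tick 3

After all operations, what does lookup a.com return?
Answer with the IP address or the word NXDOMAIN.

Answer: NXDOMAIN

Derivation:
Op 1: tick 3 -> clock=3.
Op 2: insert d.com -> 10.0.0.3 (expiry=3+11=14). clock=3
Op 3: tick 2 -> clock=5.
Op 4: insert c.com -> 10.0.0.7 (expiry=5+9=14). clock=5
Op 5: tick 3 -> clock=8.
Op 6: tick 4 -> clock=12.
Op 7: insert b.com -> 10.0.0.6 (expiry=12+14=26). clock=12
Op 8: insert c.com -> 10.0.0.5 (expiry=12+14=26). clock=12
Op 9: insert a.com -> 10.0.0.3 (expiry=12+10=22). clock=12
Op 10: insert c.com -> 10.0.0.4 (expiry=12+14=26). clock=12
Op 11: tick 1 -> clock=13.
Op 12: insert d.com -> 10.0.0.2 (expiry=13+4=17). clock=13
Op 13: tick 4 -> clock=17. purged={d.com}
Op 14: tick 2 -> clock=19.
Op 15: insert a.com -> 10.0.0.6 (expiry=19+11=30). clock=19
Op 16: insert c.com -> 10.0.0.1 (expiry=19+11=30). clock=19
Op 17: tick 3 -> clock=22.
Op 18: insert c.com -> 10.0.0.2 (expiry=22+9=31). clock=22
Op 19: tick 1 -> clock=23.
Op 20: insert a.com -> 10.0.0.2 (expiry=23+1=24). clock=23
Op 21: tick 3 -> clock=26. purged={a.com,b.com}
lookup a.com: not in cache (expired or never inserted)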